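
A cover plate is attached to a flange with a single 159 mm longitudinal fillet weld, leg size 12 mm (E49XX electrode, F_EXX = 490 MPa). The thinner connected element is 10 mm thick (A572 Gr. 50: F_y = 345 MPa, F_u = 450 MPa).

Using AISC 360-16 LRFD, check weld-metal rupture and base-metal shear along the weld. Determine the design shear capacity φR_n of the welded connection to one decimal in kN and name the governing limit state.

Weld metal: throat = 0.707×12 = 8.484 mm, L = 159 mm. φR_n = 0.75 × 0.6 × 490 × 8.484 × 159 = 297.4 kN.
Base metal shear (10 mm plate): yield φR_n = 1.0×0.6×345×10×159 = 329.1 kN; rupture φR_n = 0.75×0.6×450×10×159 = 322.0 kN; take 322.0 kN (rupture).
Governing: min(297.4, 322.0) = 297.4 kN → weld metal.

297.4 kN (weld metal governs)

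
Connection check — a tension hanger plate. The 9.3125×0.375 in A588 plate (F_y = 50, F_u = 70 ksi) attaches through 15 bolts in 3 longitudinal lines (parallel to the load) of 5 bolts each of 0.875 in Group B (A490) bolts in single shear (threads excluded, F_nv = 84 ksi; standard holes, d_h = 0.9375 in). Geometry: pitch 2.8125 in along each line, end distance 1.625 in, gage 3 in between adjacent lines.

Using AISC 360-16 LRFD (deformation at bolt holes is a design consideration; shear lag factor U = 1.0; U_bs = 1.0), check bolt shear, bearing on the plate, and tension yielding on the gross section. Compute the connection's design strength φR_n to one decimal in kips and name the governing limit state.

157.1 kips (gross-section yield governs)

Bolt shear: A_b = π(0.875)²/4 = 0.60132 in². φR_n = 0.75 × 84 × 0.60132 × 15 × 1 = 568.2 kips.
Bearing (0.375 in plate, F_u = 70 ksi): end bolts L_c = 1.625 − 0.9375/2 = 1.15625, R_n = min(1.2×1.15625×0.375×70, 2.4×0.875×0.375×70) = 36.422 kips/bolt; interior L_c = 2.8125 − 0.9375 = 1.875, R_n = 55.125 kips/bolt. φR_n = 0.75 × (3×36.422 + 12×55.125) = 578.1 kips.
Tension yield (gross): A_g = 9.3125×0.375 = 3.4922 in². φR_n = 0.90 × 50 × 3.4922 = 157.1 kips.
Governing: min(568.2, 578.1, 157.1) = 157.1 kips → gross-section yield.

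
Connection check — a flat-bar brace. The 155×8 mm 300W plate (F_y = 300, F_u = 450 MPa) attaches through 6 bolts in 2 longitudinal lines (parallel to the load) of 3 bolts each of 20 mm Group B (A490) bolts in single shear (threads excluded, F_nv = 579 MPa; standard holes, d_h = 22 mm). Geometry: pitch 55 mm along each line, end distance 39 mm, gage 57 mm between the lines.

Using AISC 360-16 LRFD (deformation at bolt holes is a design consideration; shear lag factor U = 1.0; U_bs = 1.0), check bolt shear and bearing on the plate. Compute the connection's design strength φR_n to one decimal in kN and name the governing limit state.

Bolt shear: A_b = π(20)²/4 = 314.16 mm². φR_n = 0.75 × 579 × 314.16 × 6 × 1 = 818.5 kN.
Bearing (8 mm plate, F_u = 450 MPa): end bolts L_c = 39 − 22/2 = 28, R_n = min(1.2×28×8×450, 2.4×20×8×450) = 120.96 kN/bolt; interior L_c = 55 − 22 = 33, R_n = 142.56 kN/bolt. φR_n = 0.75 × (2×120.96 + 4×142.56) = 609.1 kN.
Governing: min(818.5, 609.1) = 609.1 kN → bearing.

609.1 kN (bearing governs)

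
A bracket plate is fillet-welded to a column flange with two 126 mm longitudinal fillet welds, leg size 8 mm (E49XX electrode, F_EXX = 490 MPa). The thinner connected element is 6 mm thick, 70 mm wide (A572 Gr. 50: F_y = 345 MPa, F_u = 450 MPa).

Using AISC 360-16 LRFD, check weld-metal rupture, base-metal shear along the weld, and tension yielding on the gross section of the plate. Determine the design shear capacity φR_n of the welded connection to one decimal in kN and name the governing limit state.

Weld metal: throat = 0.707×8 = 5.656 mm, L = 2×126 = 252 mm. φR_n = 0.75 × 0.6 × 490 × 5.656 × 252 = 314.3 kN.
Base metal shear (6 mm plate): yield φR_n = 1.0×0.6×345×6×252 = 313.0 kN; rupture φR_n = 0.75×0.6×450×6×252 = 306.2 kN; take 306.2 kN (rupture).
Tension yield (gross): A_g = 70×6 = 420 mm². φR_n = 0.90 × 345 × 420 = 130.4 kN.
Governing: min(314.3, 306.2, 130.4) = 130.4 kN → gross-section yield.

130.4 kN (gross-section yield governs)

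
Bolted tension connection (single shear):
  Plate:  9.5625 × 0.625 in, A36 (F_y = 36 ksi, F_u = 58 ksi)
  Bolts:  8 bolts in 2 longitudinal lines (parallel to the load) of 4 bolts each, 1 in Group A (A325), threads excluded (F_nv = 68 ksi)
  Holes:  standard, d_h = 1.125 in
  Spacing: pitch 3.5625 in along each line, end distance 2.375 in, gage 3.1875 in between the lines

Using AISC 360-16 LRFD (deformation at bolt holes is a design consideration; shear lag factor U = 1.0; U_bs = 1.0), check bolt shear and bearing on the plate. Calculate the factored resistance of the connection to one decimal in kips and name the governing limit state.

Bolt shear: A_b = π(1)²/4 = 0.7854 in². φR_n = 0.75 × 68 × 0.7854 × 8 × 1 = 320.4 kips.
Bearing (0.625 in plate, F_u = 58 ksi): end bolts L_c = 2.375 − 1.125/2 = 1.8125, R_n = min(1.2×1.8125×0.625×58, 2.4×1×0.625×58) = 78.844 kips/bolt; interior L_c = 3.5625 − 1.125 = 2.4375, R_n = 87 kips/bolt. φR_n = 0.75 × (2×78.844 + 6×87) = 509.8 kips.
Governing: min(320.4, 509.8) = 320.4 kips → bolt shear.

320.4 kips (bolt shear governs)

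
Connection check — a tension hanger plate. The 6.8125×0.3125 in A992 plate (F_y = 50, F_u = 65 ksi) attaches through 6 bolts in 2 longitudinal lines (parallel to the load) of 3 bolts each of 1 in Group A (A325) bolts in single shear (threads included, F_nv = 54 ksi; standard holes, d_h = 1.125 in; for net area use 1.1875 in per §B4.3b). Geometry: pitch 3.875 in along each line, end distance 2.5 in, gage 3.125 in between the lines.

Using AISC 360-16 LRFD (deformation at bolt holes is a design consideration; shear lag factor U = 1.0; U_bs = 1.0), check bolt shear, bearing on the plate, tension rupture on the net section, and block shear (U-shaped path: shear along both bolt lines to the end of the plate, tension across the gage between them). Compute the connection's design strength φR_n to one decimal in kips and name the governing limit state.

Bolt shear: A_b = π(1)²/4 = 0.7854 in². φR_n = 0.75 × 54 × 0.7854 × 6 × 1 = 190.9 kips.
Bearing (0.3125 in plate, F_u = 65 ksi): end bolts L_c = 2.5 − 1.125/2 = 1.9375, R_n = min(1.2×1.9375×0.3125×65, 2.4×1×0.3125×65) = 47.227 kips/bolt; interior L_c = 3.875 − 1.125 = 2.75, R_n = 48.75 kips/bolt. φR_n = 0.75 × (2×47.227 + 4×48.75) = 217.1 kips.
Tension rupture (net): A_n = (6.8125 − 2×1.1875)×0.3125 = 1.3867 in² (U = 1.0, A_e = A_n). φR_n = 0.75 × 65 × 1.3867 = 67.6 kips.
Block shear: shear path 2×[2.5+2×3.875] = 2×10.25 in, A_gv = 6.4063, A_nv = 2×(10.25 − 2.5×1.1875)×0.3125 = 4.5508 in²; tension across gage: (3.125 − 1×1.1875)×0.3125 = 0.60547 in². R_n = min(0.6×65×4.5508, 0.6×50×6.4063) + 1.0×65×0.60547 = min(177.48, 192.19) + 39.356 = 216.84 kips. φR_n = 0.75 × 216.84 = 162.6 kips.
Governing: min(190.9, 217.1, 67.6, 162.6) = 67.6 kips → net-section rupture.

67.6 kips (net-section rupture governs)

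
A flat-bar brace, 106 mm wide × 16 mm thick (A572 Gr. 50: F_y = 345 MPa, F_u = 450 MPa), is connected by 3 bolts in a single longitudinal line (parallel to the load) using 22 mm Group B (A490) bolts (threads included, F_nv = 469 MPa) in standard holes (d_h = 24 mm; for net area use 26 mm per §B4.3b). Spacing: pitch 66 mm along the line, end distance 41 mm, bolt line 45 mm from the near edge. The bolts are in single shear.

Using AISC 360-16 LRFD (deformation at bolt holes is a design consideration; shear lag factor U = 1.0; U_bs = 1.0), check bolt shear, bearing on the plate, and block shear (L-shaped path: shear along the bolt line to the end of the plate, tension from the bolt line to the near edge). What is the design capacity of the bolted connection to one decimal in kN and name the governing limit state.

Bolt shear: A_b = π(22)²/4 = 380.13 mm². φR_n = 0.75 × 469 × 380.13 × 3 × 1 = 401.1 kN.
Bearing (16 mm plate, F_u = 450 MPa): end bolts L_c = 41 − 24/2 = 29, R_n = min(1.2×29×16×450, 2.4×22×16×450) = 250.56 kN/bolt; interior L_c = 66 − 24 = 42, R_n = 362.88 kN/bolt. φR_n = 0.75 × (1×250.56 + 2×362.88) = 732.2 kN.
Block shear: shear path 1×[41+2×66] = 1×173 mm, A_gv = 2768, A_nv = 1×(173 − 2.5×26)×16 = 1728 mm²; tension to near edge: (45 − 0.5×26)×16 = 512 mm². R_n = min(0.6×450×1728, 0.6×345×2768) + 1.0×450×512 = min(466.56, 572.98) + 230.4 = 696.96 kN. φR_n = 0.75 × 696.96 = 522.7 kN.
Governing: min(401.1, 732.2, 522.7) = 401.1 kN → bolt shear.

401.1 kN (bolt shear governs)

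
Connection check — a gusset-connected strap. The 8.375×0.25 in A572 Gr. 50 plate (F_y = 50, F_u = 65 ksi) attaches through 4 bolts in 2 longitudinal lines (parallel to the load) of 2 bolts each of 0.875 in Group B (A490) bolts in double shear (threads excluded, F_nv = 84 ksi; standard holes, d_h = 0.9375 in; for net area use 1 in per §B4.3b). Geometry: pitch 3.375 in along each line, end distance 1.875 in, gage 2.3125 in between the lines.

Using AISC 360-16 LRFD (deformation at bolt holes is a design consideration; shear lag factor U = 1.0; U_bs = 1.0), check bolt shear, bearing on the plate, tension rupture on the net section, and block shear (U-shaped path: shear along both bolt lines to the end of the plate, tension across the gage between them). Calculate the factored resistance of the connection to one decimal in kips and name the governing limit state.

70.8 kips (block shear governs)

Bolt shear: A_b = π(0.875)²/4 = 0.60132 in². φR_n = 0.75 × 84 × 0.60132 × 4 × 2 = 303.1 kips.
Bearing (0.25 in plate, F_u = 65 ksi): end bolts L_c = 1.875 − 0.9375/2 = 1.40625, R_n = min(1.2×1.40625×0.25×65, 2.4×0.875×0.25×65) = 27.422 kips/bolt; interior L_c = 3.375 − 0.9375 = 2.4375, R_n = 34.125 kips/bolt. φR_n = 0.75 × (2×27.422 + 2×34.125) = 92.3 kips.
Tension rupture (net): A_n = (8.375 − 2×1)×0.25 = 1.5938 in² (U = 1.0, A_e = A_n). φR_n = 0.75 × 65 × 1.5938 = 77.7 kips.
Block shear: shear path 2×[1.875+1×3.375] = 2×5.25 in, A_gv = 2.625, A_nv = 2×(5.25 − 1.5×1)×0.25 = 1.875 in²; tension across gage: (2.3125 − 1×1)×0.25 = 0.32813 in². R_n = min(0.6×65×1.875, 0.6×50×2.625) + 1.0×65×0.32813 = min(73.125, 78.75) + 21.328 = 94.453 kips. φR_n = 0.75 × 94.453 = 70.8 kips.
Governing: min(303.1, 92.3, 77.7, 70.8) = 70.8 kips → block shear.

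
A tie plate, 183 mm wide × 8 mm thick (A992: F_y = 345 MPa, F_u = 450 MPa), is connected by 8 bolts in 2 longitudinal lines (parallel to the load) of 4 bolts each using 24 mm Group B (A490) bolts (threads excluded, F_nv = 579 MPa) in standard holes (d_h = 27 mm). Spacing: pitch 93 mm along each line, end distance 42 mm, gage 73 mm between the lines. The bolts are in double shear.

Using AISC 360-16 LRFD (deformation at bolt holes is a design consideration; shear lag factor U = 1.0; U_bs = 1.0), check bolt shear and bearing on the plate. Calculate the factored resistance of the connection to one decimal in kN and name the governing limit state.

1117.8 kN (bearing governs)

Bolt shear: A_b = π(24)²/4 = 452.39 mm². φR_n = 0.75 × 579 × 452.39 × 8 × 2 = 3143.2 kN.
Bearing (8 mm plate, F_u = 450 MPa): end bolts L_c = 42 − 27/2 = 28.5, R_n = min(1.2×28.5×8×450, 2.4×24×8×450) = 123.12 kN/bolt; interior L_c = 93 − 27 = 66, R_n = 207.36 kN/bolt. φR_n = 0.75 × (2×123.12 + 6×207.36) = 1117.8 kN.
Governing: min(3143.2, 1117.8) = 1117.8 kN → bearing.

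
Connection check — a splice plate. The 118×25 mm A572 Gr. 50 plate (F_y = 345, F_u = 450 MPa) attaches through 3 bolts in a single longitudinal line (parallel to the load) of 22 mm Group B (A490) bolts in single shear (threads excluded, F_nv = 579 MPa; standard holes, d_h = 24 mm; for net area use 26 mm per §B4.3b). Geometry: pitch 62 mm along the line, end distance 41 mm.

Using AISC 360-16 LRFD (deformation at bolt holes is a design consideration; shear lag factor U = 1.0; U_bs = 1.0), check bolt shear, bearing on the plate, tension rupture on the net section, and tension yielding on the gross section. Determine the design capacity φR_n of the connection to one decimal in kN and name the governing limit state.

495.2 kN (bolt shear governs)

Bolt shear: A_b = π(22)²/4 = 380.13 mm². φR_n = 0.75 × 579 × 380.13 × 3 × 1 = 495.2 kN.
Bearing (25 mm plate, F_u = 450 MPa): end bolts L_c = 41 − 24/2 = 29, R_n = min(1.2×29×25×450, 2.4×22×25×450) = 391.5 kN/bolt; interior L_c = 62 − 24 = 38, R_n = 513 kN/bolt. φR_n = 0.75 × (1×391.5 + 2×513) = 1063.1 kN.
Tension rupture (net): A_n = (118 − 1×26)×25 = 2300 mm² (U = 1.0, A_e = A_n). φR_n = 0.75 × 450 × 2300 = 776.3 kN.
Tension yield (gross): A_g = 118×25 = 2950 mm². φR_n = 0.90 × 345 × 2950 = 916.0 kN.
Governing: min(495.2, 1063.1, 776.3, 916.0) = 495.2 kN → bolt shear.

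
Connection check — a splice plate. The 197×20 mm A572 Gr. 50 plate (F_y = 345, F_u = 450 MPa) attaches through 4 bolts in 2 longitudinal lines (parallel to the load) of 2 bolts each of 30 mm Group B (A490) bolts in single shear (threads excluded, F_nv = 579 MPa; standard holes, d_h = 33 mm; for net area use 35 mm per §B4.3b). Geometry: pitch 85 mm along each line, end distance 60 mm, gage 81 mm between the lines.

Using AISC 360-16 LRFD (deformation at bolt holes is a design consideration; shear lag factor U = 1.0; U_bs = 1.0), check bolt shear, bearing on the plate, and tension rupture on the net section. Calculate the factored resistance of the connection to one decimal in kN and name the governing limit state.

857.3 kN (net-section rupture governs)

Bolt shear: A_b = π(30)²/4 = 706.86 mm². φR_n = 0.75 × 579 × 706.86 × 4 × 1 = 1227.8 kN.
Bearing (20 mm plate, F_u = 450 MPa): end bolts L_c = 60 − 33/2 = 43.5, R_n = min(1.2×43.5×20×450, 2.4×30×20×450) = 469.8 kN/bolt; interior L_c = 85 − 33 = 52, R_n = 561.6 kN/bolt. φR_n = 0.75 × (2×469.8 + 2×561.6) = 1547.1 kN.
Tension rupture (net): A_n = (197 − 2×35)×20 = 2540 mm² (U = 1.0, A_e = A_n). φR_n = 0.75 × 450 × 2540 = 857.3 kN.
Governing: min(1227.8, 1547.1, 857.3) = 857.3 kN → net-section rupture.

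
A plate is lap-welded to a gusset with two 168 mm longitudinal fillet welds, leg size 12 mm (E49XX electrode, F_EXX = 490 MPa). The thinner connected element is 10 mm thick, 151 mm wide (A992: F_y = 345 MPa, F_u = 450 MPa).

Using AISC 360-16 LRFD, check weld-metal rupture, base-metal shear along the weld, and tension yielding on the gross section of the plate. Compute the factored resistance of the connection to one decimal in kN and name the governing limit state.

Weld metal: throat = 0.707×12 = 8.484 mm, L = 2×168 = 336 mm. φR_n = 0.75 × 0.6 × 490 × 8.484 × 336 = 628.6 kN.
Base metal shear (10 mm plate): yield φR_n = 1.0×0.6×345×10×336 = 695.5 kN; rupture φR_n = 0.75×0.6×450×10×336 = 680.4 kN; take 680.4 kN (rupture).
Tension yield (gross): A_g = 151×10 = 1510 mm². φR_n = 0.90 × 345 × 1510 = 468.9 kN.
Governing: min(628.6, 680.4, 468.9) = 468.9 kN → gross-section yield.

468.9 kN (gross-section yield governs)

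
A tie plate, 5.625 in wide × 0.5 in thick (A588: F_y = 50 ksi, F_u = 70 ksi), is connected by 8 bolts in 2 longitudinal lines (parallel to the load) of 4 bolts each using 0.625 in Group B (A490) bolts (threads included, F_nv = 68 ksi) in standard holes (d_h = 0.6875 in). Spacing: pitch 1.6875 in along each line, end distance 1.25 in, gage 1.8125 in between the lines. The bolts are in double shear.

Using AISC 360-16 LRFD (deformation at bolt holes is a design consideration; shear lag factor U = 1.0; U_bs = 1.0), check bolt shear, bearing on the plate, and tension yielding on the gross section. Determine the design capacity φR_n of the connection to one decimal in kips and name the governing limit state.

126.6 kips (gross-section yield governs)

Bolt shear: A_b = π(0.625)²/4 = 0.3068 in². φR_n = 0.75 × 68 × 0.3068 × 8 × 2 = 250.3 kips.
Bearing (0.5 in plate, F_u = 70 ksi): end bolts L_c = 1.25 − 0.6875/2 = 0.90625, R_n = min(1.2×0.90625×0.5×70, 2.4×0.625×0.5×70) = 38.063 kips/bolt; interior L_c = 1.6875 − 0.6875 = 1, R_n = 42 kips/bolt. φR_n = 0.75 × (2×38.063 + 6×42) = 246.1 kips.
Tension yield (gross): A_g = 5.625×0.5 = 2.8125 in². φR_n = 0.90 × 50 × 2.8125 = 126.6 kips.
Governing: min(250.3, 246.1, 126.6) = 126.6 kips → gross-section yield.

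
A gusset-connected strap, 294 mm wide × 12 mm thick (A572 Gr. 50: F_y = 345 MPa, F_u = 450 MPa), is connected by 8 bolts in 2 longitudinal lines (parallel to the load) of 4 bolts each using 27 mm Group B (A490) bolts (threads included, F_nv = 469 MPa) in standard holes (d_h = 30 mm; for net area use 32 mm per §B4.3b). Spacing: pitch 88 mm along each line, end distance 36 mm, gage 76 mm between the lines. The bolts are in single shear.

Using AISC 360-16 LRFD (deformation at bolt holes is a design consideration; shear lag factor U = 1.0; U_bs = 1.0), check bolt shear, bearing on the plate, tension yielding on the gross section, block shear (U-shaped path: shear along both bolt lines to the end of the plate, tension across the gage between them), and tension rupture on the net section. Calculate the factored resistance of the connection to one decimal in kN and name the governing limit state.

931.5 kN (net-section rupture governs)

Bolt shear: A_b = π(27)²/4 = 572.56 mm². φR_n = 0.75 × 469 × 572.56 × 8 × 1 = 1611.2 kN.
Bearing (12 mm plate, F_u = 450 MPa): end bolts L_c = 36 − 30/2 = 21, R_n = min(1.2×21×12×450, 2.4×27×12×450) = 136.08 kN/bolt; interior L_c = 88 − 30 = 58, R_n = 349.92 kN/bolt. φR_n = 0.75 × (2×136.08 + 6×349.92) = 1778.8 kN.
Tension yield (gross): A_g = 294×12 = 3528 mm². φR_n = 0.90 × 345 × 3528 = 1095.4 kN.
Block shear: shear path 2×[36+3×88] = 2×300 mm, A_gv = 7200, A_nv = 2×(300 − 3.5×32)×12 = 4512 mm²; tension across gage: (76 − 1×32)×12 = 528 mm². R_n = min(0.6×450×4512, 0.6×345×7200) + 1.0×450×528 = min(1218.2, 1490.4) + 237.6 = 1455.8 kN. φR_n = 0.75 × 1455.8 = 1091.9 kN.
Tension rupture (net): A_n = (294 − 2×32)×12 = 2760 mm² (U = 1.0, A_e = A_n). φR_n = 0.75 × 450 × 2760 = 931.5 kN.
Governing: min(1611.2, 1778.8, 1095.4, 1091.9, 931.5) = 931.5 kN → net-section rupture.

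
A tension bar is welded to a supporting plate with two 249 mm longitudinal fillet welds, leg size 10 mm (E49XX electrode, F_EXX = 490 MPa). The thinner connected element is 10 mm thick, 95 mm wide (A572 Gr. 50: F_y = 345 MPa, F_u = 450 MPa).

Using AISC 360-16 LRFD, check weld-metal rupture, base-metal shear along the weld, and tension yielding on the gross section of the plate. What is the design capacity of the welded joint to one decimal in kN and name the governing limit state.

295.0 kN (gross-section yield governs)

Weld metal: throat = 0.707×10 = 7.07 mm, L = 2×249 = 498 mm. φR_n = 0.75 × 0.6 × 490 × 7.07 × 498 = 776.3 kN.
Base metal shear (10 mm plate): yield φR_n = 1.0×0.6×345×10×498 = 1030.9 kN; rupture φR_n = 0.75×0.6×450×10×498 = 1008.5 kN; take 1008.5 kN (rupture).
Tension yield (gross): A_g = 95×10 = 950 mm². φR_n = 0.90 × 345 × 950 = 295.0 kN.
Governing: min(776.3, 1008.5, 295.0) = 295.0 kN → gross-section yield.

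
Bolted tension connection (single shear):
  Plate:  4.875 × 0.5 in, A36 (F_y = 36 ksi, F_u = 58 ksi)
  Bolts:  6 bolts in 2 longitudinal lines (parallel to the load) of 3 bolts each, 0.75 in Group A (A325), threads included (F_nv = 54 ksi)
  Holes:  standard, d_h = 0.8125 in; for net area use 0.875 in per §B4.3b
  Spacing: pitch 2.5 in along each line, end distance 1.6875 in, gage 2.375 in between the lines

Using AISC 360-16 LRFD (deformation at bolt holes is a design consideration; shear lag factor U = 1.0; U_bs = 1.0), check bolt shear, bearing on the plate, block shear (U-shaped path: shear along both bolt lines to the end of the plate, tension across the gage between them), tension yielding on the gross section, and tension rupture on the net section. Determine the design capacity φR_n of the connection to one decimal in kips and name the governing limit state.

68.0 kips (net-section rupture governs)

Bolt shear: A_b = π(0.75)²/4 = 0.44179 in². φR_n = 0.75 × 54 × 0.44179 × 6 × 1 = 107.4 kips.
Bearing (0.5 in plate, F_u = 58 ksi): end bolts L_c = 1.6875 − 0.8125/2 = 1.28125, R_n = min(1.2×1.28125×0.5×58, 2.4×0.75×0.5×58) = 44.588 kips/bolt; interior L_c = 2.5 − 0.8125 = 1.6875, R_n = 52.2 kips/bolt. φR_n = 0.75 × (2×44.588 + 4×52.2) = 223.5 kips.
Block shear: shear path 2×[1.6875+2×2.5] = 2×6.6875 in, A_gv = 6.6875, A_nv = 2×(6.6875 − 2.5×0.875)×0.5 = 4.5 in²; tension across gage: (2.375 − 1×0.875)×0.5 = 0.75 in². R_n = min(0.6×58×4.5, 0.6×36×6.6875) + 1.0×58×0.75 = min(156.6, 144.45) + 43.5 = 187.95 kips. φR_n = 0.75 × 187.95 = 141.0 kips.
Tension yield (gross): A_g = 4.875×0.5 = 2.4375 in². φR_n = 0.90 × 36 × 2.4375 = 79.0 kips.
Tension rupture (net): A_n = (4.875 − 2×0.875)×0.5 = 1.5625 in² (U = 1.0, A_e = A_n). φR_n = 0.75 × 58 × 1.5625 = 68.0 kips.
Governing: min(107.4, 223.5, 141.0, 79.0, 68.0) = 68.0 kips → net-section rupture.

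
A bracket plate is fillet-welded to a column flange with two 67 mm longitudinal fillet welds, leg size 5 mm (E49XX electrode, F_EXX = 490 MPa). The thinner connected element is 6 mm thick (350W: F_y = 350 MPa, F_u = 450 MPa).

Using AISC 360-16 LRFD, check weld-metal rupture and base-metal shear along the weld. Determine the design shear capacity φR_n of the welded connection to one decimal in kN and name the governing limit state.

Weld metal: throat = 0.707×5 = 3.535 mm, L = 2×67 = 134 mm. φR_n = 0.75 × 0.6 × 490 × 3.535 × 134 = 104.4 kN.
Base metal shear (6 mm plate): yield φR_n = 1.0×0.6×350×6×134 = 168.8 kN; rupture φR_n = 0.75×0.6×450×6×134 = 162.8 kN; take 162.8 kN (rupture).
Governing: min(104.4, 162.8) = 104.4 kN → weld metal.

104.4 kN (weld metal governs)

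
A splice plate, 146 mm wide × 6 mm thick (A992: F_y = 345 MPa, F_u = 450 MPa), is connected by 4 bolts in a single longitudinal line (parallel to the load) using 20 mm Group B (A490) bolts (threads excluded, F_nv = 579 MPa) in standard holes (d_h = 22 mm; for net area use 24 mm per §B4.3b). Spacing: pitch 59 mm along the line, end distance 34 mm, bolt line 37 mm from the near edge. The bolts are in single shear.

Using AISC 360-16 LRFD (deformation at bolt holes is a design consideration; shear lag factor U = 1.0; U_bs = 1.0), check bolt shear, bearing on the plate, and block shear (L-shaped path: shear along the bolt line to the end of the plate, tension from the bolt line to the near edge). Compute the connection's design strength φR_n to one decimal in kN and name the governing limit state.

Bolt shear: A_b = π(20)²/4 = 314.16 mm². φR_n = 0.75 × 579 × 314.16 × 4 × 1 = 545.7 kN.
Bearing (6 mm plate, F_u = 450 MPa): end bolts L_c = 34 − 22/2 = 23, R_n = min(1.2×23×6×450, 2.4×20×6×450) = 74.52 kN/bolt; interior L_c = 59 − 22 = 37, R_n = 119.88 kN/bolt. φR_n = 0.75 × (1×74.52 + 3×119.88) = 325.6 kN.
Block shear: shear path 1×[34+3×59] = 1×211 mm, A_gv = 1266, A_nv = 1×(211 − 3.5×24)×6 = 762 mm²; tension to near edge: (37 − 0.5×24)×6 = 150 mm². R_n = min(0.6×450×762, 0.6×345×1266) + 1.0×450×150 = min(205.74, 262.06) + 67.5 = 273.24 kN. φR_n = 0.75 × 273.24 = 204.9 kN.
Governing: min(545.7, 325.6, 204.9) = 204.9 kN → block shear.

204.9 kN (block shear governs)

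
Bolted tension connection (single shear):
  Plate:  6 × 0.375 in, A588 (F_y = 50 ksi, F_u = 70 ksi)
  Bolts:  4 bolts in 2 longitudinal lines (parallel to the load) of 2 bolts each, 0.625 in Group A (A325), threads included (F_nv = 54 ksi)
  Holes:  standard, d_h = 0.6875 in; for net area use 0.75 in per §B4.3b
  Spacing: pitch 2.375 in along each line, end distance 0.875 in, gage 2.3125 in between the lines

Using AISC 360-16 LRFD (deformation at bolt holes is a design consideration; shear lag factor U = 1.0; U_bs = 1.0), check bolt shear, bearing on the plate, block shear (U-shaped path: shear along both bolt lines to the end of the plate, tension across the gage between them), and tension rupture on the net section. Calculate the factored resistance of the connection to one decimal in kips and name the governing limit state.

49.7 kips (bolt shear governs)

Bolt shear: A_b = π(0.625)²/4 = 0.3068 in². φR_n = 0.75 × 54 × 0.3068 × 4 × 1 = 49.7 kips.
Bearing (0.375 in plate, F_u = 70 ksi): end bolts L_c = 0.875 − 0.6875/2 = 0.53125, R_n = min(1.2×0.53125×0.375×70, 2.4×0.625×0.375×70) = 16.734 kips/bolt; interior L_c = 2.375 − 0.6875 = 1.6875, R_n = 39.375 kips/bolt. φR_n = 0.75 × (2×16.734 + 2×39.375) = 84.2 kips.
Block shear: shear path 2×[0.875+1×2.375] = 2×3.25 in, A_gv = 2.4375, A_nv = 2×(3.25 − 1.5×0.75)×0.375 = 1.5938 in²; tension across gage: (2.3125 − 1×0.75)×0.375 = 0.58594 in². R_n = min(0.6×70×1.5938, 0.6×50×2.4375) + 1.0×70×0.58594 = min(66.94, 73.125) + 41.016 = 107.96 kips. φR_n = 0.75 × 107.96 = 81.0 kips.
Tension rupture (net): A_n = (6 − 2×0.75)×0.375 = 1.6875 in² (U = 1.0, A_e = A_n). φR_n = 0.75 × 70 × 1.6875 = 88.6 kips.
Governing: min(49.7, 84.2, 81.0, 88.6) = 49.7 kips → bolt shear.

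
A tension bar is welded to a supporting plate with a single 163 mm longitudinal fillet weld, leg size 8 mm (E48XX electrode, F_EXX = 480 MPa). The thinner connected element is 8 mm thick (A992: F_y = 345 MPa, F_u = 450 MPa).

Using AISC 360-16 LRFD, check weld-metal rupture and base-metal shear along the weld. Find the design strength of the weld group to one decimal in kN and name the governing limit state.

Weld metal: throat = 0.707×8 = 5.656 mm, L = 163 mm. φR_n = 0.75 × 0.6 × 480 × 5.656 × 163 = 199.1 kN.
Base metal shear (8 mm plate): yield φR_n = 1.0×0.6×345×8×163 = 269.9 kN; rupture φR_n = 0.75×0.6×450×8×163 = 264.1 kN; take 264.1 kN (rupture).
Governing: min(199.1, 264.1) = 199.1 kN → weld metal.

199.1 kN (weld metal governs)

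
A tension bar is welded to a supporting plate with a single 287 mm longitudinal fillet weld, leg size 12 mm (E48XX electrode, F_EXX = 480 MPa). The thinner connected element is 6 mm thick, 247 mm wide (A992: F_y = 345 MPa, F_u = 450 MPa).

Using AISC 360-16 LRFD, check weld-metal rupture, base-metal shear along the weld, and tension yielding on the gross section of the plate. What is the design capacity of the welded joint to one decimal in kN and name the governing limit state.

Weld metal: throat = 0.707×12 = 8.484 mm, L = 287 mm. φR_n = 0.75 × 0.6 × 480 × 8.484 × 287 = 525.9 kN.
Base metal shear (6 mm plate): yield φR_n = 1.0×0.6×345×6×287 = 356.5 kN; rupture φR_n = 0.75×0.6×450×6×287 = 348.7 kN; take 348.7 kN (rupture).
Tension yield (gross): A_g = 247×6 = 1482 mm². φR_n = 0.90 × 345 × 1482 = 460.2 kN.
Governing: min(525.9, 348.7, 460.2) = 348.7 kN → base-metal shear.

348.7 kN (base-metal shear governs)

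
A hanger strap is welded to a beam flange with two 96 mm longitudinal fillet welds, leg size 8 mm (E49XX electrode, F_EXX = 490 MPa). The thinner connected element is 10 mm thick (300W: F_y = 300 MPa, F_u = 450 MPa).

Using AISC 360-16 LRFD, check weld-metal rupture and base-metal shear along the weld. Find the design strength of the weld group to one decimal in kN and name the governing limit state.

239.5 kN (weld metal governs)

Weld metal: throat = 0.707×8 = 5.656 mm, L = 2×96 = 192 mm. φR_n = 0.75 × 0.6 × 490 × 5.656 × 192 = 239.5 kN.
Base metal shear (10 mm plate): yield φR_n = 1.0×0.6×300×10×192 = 345.6 kN; rupture φR_n = 0.75×0.6×450×10×192 = 388.8 kN; take 345.6 kN (yield).
Governing: min(239.5, 345.6) = 239.5 kN → weld metal.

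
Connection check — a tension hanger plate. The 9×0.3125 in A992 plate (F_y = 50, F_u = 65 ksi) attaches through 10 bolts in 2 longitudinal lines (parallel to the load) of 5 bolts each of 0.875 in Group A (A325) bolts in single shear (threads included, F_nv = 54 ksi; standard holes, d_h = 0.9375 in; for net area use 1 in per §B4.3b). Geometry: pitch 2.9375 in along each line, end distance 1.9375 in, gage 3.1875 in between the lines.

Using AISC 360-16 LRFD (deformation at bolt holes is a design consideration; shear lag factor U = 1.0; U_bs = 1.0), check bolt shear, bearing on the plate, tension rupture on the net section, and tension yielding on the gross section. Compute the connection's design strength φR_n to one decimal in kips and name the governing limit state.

106.6 kips (net-section rupture governs)

Bolt shear: A_b = π(0.875)²/4 = 0.60132 in². φR_n = 0.75 × 54 × 0.60132 × 10 × 1 = 243.5 kips.
Bearing (0.3125 in plate, F_u = 65 ksi): end bolts L_c = 1.9375 − 0.9375/2 = 1.46875, R_n = min(1.2×1.46875×0.3125×65, 2.4×0.875×0.3125×65) = 35.801 kips/bolt; interior L_c = 2.9375 − 0.9375 = 2, R_n = 42.656 kips/bolt. φR_n = 0.75 × (2×35.801 + 8×42.656) = 309.6 kips.
Tension rupture (net): A_n = (9 − 2×1)×0.3125 = 2.1875 in² (U = 1.0, A_e = A_n). φR_n = 0.75 × 65 × 2.1875 = 106.6 kips.
Tension yield (gross): A_g = 9×0.3125 = 2.8125 in². φR_n = 0.90 × 50 × 2.8125 = 126.6 kips.
Governing: min(243.5, 309.6, 106.6, 126.6) = 106.6 kips → net-section rupture.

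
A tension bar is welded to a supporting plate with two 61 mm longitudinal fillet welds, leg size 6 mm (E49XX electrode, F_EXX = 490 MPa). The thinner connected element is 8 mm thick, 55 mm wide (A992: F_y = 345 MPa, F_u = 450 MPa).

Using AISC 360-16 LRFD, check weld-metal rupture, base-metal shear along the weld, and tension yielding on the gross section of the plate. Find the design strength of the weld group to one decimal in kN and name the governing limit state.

Weld metal: throat = 0.707×6 = 4.242 mm, L = 2×61 = 122 mm. φR_n = 0.75 × 0.6 × 490 × 4.242 × 122 = 114.1 kN.
Base metal shear (8 mm plate): yield φR_n = 1.0×0.6×345×8×122 = 202.0 kN; rupture φR_n = 0.75×0.6×450×8×122 = 197.6 kN; take 197.6 kN (rupture).
Tension yield (gross): A_g = 55×8 = 440 mm². φR_n = 0.90 × 345 × 440 = 136.6 kN.
Governing: min(114.1, 197.6, 136.6) = 114.1 kN → weld metal.

114.1 kN (weld metal governs)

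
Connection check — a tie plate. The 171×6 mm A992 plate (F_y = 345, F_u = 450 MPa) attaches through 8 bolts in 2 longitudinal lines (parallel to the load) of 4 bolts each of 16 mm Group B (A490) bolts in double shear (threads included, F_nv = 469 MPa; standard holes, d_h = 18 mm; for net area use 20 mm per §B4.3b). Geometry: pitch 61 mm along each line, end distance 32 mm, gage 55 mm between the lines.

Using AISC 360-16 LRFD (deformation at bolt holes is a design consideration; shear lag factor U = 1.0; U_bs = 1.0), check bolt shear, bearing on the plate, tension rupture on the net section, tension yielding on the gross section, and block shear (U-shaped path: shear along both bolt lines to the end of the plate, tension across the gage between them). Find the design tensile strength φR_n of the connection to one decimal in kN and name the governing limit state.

Bolt shear: A_b = π(16)²/4 = 201.06 mm². φR_n = 0.75 × 469 × 201.06 × 8 × 2 = 1131.6 kN.
Bearing (6 mm plate, F_u = 450 MPa): end bolts L_c = 32 − 18/2 = 23, R_n = min(1.2×23×6×450, 2.4×16×6×450) = 74.52 kN/bolt; interior L_c = 61 − 18 = 43, R_n = 103.68 kN/bolt. φR_n = 0.75 × (2×74.52 + 6×103.68) = 578.3 kN.
Tension rupture (net): A_n = (171 − 2×20)×6 = 786 mm² (U = 1.0, A_e = A_n). φR_n = 0.75 × 450 × 786 = 265.3 kN.
Tension yield (gross): A_g = 171×6 = 1026 mm². φR_n = 0.90 × 345 × 1026 = 318.6 kN.
Block shear: shear path 2×[32+3×61] = 2×215 mm, A_gv = 2580, A_nv = 2×(215 − 3.5×20)×6 = 1740 mm²; tension across gage: (55 − 1×20)×6 = 210 mm². R_n = min(0.6×450×1740, 0.6×345×2580) + 1.0×450×210 = min(469.8, 534.06) + 94.5 = 564.3 kN. φR_n = 0.75 × 564.3 = 423.2 kN.
Governing: min(1131.6, 578.3, 265.3, 318.6, 423.2) = 265.3 kN → net-section rupture.

265.3 kN (net-section rupture governs)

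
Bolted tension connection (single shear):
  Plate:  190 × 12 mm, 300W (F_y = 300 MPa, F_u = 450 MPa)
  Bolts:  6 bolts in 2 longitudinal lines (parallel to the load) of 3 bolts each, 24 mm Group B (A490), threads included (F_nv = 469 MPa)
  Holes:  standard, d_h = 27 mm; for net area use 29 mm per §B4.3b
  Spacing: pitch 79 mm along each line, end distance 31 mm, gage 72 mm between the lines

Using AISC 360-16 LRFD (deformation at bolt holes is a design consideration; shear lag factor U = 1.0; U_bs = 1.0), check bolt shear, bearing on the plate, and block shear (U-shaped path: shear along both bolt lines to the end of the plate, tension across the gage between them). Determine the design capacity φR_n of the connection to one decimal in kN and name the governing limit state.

740.3 kN (block shear governs)

Bolt shear: A_b = π(24)²/4 = 452.39 mm². φR_n = 0.75 × 469 × 452.39 × 6 × 1 = 954.8 kN.
Bearing (12 mm plate, F_u = 450 MPa): end bolts L_c = 31 − 27/2 = 17.5, R_n = min(1.2×17.5×12×450, 2.4×24×12×450) = 113.4 kN/bolt; interior L_c = 79 − 27 = 52, R_n = 311.04 kN/bolt. φR_n = 0.75 × (2×113.4 + 4×311.04) = 1103.2 kN.
Block shear: shear path 2×[31+2×79] = 2×189 mm, A_gv = 4536, A_nv = 2×(189 − 2.5×29)×12 = 2796 mm²; tension across gage: (72 − 1×29)×12 = 516 mm². R_n = min(0.6×450×2796, 0.6×300×4536) + 1.0×450×516 = min(754.92, 816.48) + 232.2 = 987.12 kN. φR_n = 0.75 × 987.12 = 740.3 kN.
Governing: min(954.8, 1103.2, 740.3) = 740.3 kN → block shear.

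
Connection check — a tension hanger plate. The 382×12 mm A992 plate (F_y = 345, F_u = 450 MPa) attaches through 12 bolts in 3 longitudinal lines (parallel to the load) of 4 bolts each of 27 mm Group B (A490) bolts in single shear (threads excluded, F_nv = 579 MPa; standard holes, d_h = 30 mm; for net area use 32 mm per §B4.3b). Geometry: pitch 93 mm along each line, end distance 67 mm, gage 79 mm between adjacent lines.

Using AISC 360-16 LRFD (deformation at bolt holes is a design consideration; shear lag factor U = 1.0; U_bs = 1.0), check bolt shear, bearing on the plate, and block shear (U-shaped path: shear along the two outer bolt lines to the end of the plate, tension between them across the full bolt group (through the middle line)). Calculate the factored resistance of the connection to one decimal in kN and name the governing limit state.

Bolt shear: A_b = π(27)²/4 = 572.56 mm². φR_n = 0.75 × 579 × 572.56 × 12 × 1 = 2983.6 kN.
Bearing (12 mm plate, F_u = 450 MPa): end bolts L_c = 67 − 30/2 = 52, R_n = min(1.2×52×12×450, 2.4×27×12×450) = 336.96 kN/bolt; interior L_c = 93 − 30 = 63, R_n = 349.92 kN/bolt. φR_n = 0.75 × (3×336.96 + 9×349.92) = 3120.1 kN.
Block shear: shear path 2×[67+3×93] = 2×346 mm, A_gv = 8304, A_nv = 2×(346 − 3.5×32)×12 = 5616 mm²; tension across gage: (158 − 2×32)×12 = 1128 mm². R_n = min(0.6×450×5616, 0.6×345×8304) + 1.0×450×1128 = min(1516.3, 1718.9) + 507.6 = 2023.9 kN. φR_n = 0.75 × 2023.9 = 1517.9 kN.
Governing: min(2983.6, 3120.1, 1517.9) = 1517.9 kN → block shear.

1517.9 kN (block shear governs)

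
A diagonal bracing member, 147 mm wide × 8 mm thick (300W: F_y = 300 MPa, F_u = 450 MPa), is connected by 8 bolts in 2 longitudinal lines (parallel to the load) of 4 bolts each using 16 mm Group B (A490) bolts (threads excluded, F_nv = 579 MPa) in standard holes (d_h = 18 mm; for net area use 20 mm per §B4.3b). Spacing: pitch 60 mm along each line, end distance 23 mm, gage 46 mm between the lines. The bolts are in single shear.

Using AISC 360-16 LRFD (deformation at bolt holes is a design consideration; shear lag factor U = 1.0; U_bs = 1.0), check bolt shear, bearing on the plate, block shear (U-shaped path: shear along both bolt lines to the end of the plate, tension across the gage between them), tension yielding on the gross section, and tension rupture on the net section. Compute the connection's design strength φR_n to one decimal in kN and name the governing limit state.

288.9 kN (net-section rupture governs)

Bolt shear: A_b = π(16)²/4 = 201.06 mm². φR_n = 0.75 × 579 × 201.06 × 8 × 1 = 698.5 kN.
Bearing (8 mm plate, F_u = 450 MPa): end bolts L_c = 23 − 18/2 = 14, R_n = min(1.2×14×8×450, 2.4×16×8×450) = 60.48 kN/bolt; interior L_c = 60 − 18 = 42, R_n = 138.24 kN/bolt. φR_n = 0.75 × (2×60.48 + 6×138.24) = 712.8 kN.
Block shear: shear path 2×[23+3×60] = 2×203 mm, A_gv = 3248, A_nv = 2×(203 − 3.5×20)×8 = 2128 mm²; tension across gage: (46 − 1×20)×8 = 208 mm². R_n = min(0.6×450×2128, 0.6×300×3248) + 1.0×450×208 = min(574.56, 584.64) + 93.6 = 668.16 kN. φR_n = 0.75 × 668.16 = 501.1 kN.
Tension yield (gross): A_g = 147×8 = 1176 mm². φR_n = 0.90 × 300 × 1176 = 317.5 kN.
Tension rupture (net): A_n = (147 − 2×20)×8 = 856 mm² (U = 1.0, A_e = A_n). φR_n = 0.75 × 450 × 856 = 288.9 kN.
Governing: min(698.5, 712.8, 501.1, 317.5, 288.9) = 288.9 kN → net-section rupture.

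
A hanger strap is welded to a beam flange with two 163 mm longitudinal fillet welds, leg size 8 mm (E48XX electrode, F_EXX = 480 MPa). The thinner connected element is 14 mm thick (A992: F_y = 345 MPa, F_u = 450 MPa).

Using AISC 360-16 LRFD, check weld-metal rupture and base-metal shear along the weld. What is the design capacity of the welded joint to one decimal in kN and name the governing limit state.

Weld metal: throat = 0.707×8 = 5.656 mm, L = 2×163 = 326 mm. φR_n = 0.75 × 0.6 × 480 × 5.656 × 326 = 398.3 kN.
Base metal shear (14 mm plate): yield φR_n = 1.0×0.6×345×14×326 = 944.7 kN; rupture φR_n = 0.75×0.6×450×14×326 = 924.2 kN; take 924.2 kN (rupture).
Governing: min(398.3, 924.2) = 398.3 kN → weld metal.

398.3 kN (weld metal governs)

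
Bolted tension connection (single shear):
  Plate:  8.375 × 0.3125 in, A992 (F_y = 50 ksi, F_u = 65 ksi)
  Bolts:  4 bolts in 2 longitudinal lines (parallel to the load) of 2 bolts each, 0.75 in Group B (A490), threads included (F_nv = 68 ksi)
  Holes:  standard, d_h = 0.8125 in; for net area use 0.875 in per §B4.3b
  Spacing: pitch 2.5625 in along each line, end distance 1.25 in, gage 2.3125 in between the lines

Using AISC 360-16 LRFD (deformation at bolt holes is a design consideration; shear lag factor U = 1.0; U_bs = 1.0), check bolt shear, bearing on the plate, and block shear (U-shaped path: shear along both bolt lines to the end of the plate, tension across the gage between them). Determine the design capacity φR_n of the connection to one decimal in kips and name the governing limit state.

Bolt shear: A_b = π(0.75)²/4 = 0.44179 in². φR_n = 0.75 × 68 × 0.44179 × 4 × 1 = 90.1 kips.
Bearing (0.3125 in plate, F_u = 65 ksi): end bolts L_c = 1.25 − 0.8125/2 = 0.84375, R_n = min(1.2×0.84375×0.3125×65, 2.4×0.75×0.3125×65) = 20.566 kips/bolt; interior L_c = 2.5625 − 0.8125 = 1.75, R_n = 36.563 kips/bolt. φR_n = 0.75 × (2×20.566 + 2×36.563) = 85.7 kips.
Block shear: shear path 2×[1.25+1×2.5625] = 2×3.8125 in, A_gv = 2.3828, A_nv = 2×(3.8125 − 1.5×0.875)×0.3125 = 1.5625 in²; tension across gage: (2.3125 − 1×0.875)×0.3125 = 0.44922 in². R_n = min(0.6×65×1.5625, 0.6×50×2.3828) + 1.0×65×0.44922 = min(60.938, 71.484) + 29.199 = 90.137 kips. φR_n = 0.75 × 90.137 = 67.6 kips.
Governing: min(90.1, 85.7, 67.6) = 67.6 kips → block shear.

67.6 kips (block shear governs)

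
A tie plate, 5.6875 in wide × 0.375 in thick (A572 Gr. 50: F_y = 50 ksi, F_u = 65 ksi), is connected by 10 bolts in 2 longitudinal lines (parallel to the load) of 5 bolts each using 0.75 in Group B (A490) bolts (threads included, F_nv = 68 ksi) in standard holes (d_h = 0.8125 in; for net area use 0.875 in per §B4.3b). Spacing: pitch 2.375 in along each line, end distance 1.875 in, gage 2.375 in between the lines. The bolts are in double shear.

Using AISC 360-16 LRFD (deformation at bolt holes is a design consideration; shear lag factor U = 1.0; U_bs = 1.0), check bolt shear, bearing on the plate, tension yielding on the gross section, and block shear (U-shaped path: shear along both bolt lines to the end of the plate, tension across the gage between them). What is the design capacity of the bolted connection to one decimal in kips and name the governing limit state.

Bolt shear: A_b = π(0.75)²/4 = 0.44179 in². φR_n = 0.75 × 68 × 0.44179 × 10 × 2 = 450.6 kips.
Bearing (0.375 in plate, F_u = 65 ksi): end bolts L_c = 1.875 − 0.8125/2 = 1.46875, R_n = min(1.2×1.46875×0.375×65, 2.4×0.75×0.375×65) = 42.961 kips/bolt; interior L_c = 2.375 − 0.8125 = 1.5625, R_n = 43.875 kips/bolt. φR_n = 0.75 × (2×42.961 + 8×43.875) = 327.7 kips.
Tension yield (gross): A_g = 5.6875×0.375 = 2.1328 in². φR_n = 0.90 × 50 × 2.1328 = 96.0 kips.
Block shear: shear path 2×[1.875+4×2.375] = 2×11.375 in, A_gv = 8.5313, A_nv = 2×(11.375 − 4.5×0.875)×0.375 = 5.5781 in²; tension across gage: (2.375 − 1×0.875)×0.375 = 0.5625 in². R_n = min(0.6×65×5.5781, 0.6×50×8.5313) + 1.0×65×0.5625 = min(217.55, 255.94) + 36.563 = 254.11 kips. φR_n = 0.75 × 254.11 = 190.6 kips.
Governing: min(450.6, 327.7, 96.0, 190.6) = 96.0 kips → gross-section yield.

96.0 kips (gross-section yield governs)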